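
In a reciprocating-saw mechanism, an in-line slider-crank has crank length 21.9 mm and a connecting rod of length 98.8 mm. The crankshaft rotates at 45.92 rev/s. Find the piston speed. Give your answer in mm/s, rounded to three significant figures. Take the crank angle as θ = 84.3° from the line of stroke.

6430

ω = 2π·45.9 = 288.5 rad/s
For an in-line slider-crank, x = r cosθ + √(L² − r² sin²θ), so v = −rω sinθ·[1 + r cosθ/√(L² − r² sin²θ)].
With r = 0.0219 m, L = 0.0988 m, θ = 84.3°: √(L² − r² sin²θ) = 0.096367 m.
v = −0.0219·288.5·0.99506·[1 + 0.0219·0.09932/0.096367] = -6.4293 m/s.
|v| = 6.4293 m/s = 6429.3 mm/s.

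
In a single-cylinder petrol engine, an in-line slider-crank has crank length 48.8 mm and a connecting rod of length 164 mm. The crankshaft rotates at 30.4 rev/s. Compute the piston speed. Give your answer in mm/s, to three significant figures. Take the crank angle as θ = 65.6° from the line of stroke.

9570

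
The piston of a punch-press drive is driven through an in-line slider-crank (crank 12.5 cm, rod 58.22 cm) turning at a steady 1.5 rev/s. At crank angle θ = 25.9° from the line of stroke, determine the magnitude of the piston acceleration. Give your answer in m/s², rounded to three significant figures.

11.5

ω = 2π·1.5 = 9.425 rad/s
x(θ) = r cosθ + √(L² − r² sin²θ); with ω constant, a = ω²·d²x/dθ².
d²x/dθ² = −r cosθ − r²(cos2θ)/√u − r⁴ sin²2θ/(4u^{3/2}),  u = L² − r² sin²θ = 0.335976 m².
Substituting r = 0.125 m, L = 0.5822 m, θ = 25.9°: d²x/dθ² = -0.12931 m.
a = ω²·d²x/dθ² = (9.425)²·(-0.12931) = -11.486 m/s²;  |a| = 11.486 m/s².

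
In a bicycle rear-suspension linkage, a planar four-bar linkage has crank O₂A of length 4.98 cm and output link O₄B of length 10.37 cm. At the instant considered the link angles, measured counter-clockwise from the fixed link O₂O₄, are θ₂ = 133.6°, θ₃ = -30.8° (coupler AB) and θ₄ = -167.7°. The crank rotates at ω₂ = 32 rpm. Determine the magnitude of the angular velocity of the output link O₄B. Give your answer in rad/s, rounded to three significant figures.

0.633

ω₂ = 3.351 rad/s (from 32 rpm).
Differentiating the loop-closure r₂e^{iθ₂}+r₃e^{iθ₃}=r₁+r₄e^{iθ₄} gives r₂ω₂e^{iθ₂}+r₃ω₃e^{iθ₃}=r₄ω₄e^{iθ₄}.
Eliminating the other unknown: ω₄ = r₂ω₂ sin(θ₂−θ₃) / [r₄ sin(θ₄−θ₃)].
Numerator sine = +0.26892; denominator sine = -0.68327.
Result = 0.0498·3.351·(+0.26892) / (0.1037·(-0.68327)) = -0.63337 rad/s; magnitude 0.63337 rad/s.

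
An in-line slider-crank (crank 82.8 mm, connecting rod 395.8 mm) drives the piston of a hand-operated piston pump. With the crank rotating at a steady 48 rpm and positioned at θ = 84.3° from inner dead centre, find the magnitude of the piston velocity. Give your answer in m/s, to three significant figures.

0.423

ω = 2π·48/60 = 5.027 rad/s
For an in-line slider-crank, x = r cosθ + √(L² − r² sin²θ), so v = −rω sinθ·[1 + r cosθ/√(L² − r² sin²θ)].
With r = 0.0828 m, L = 0.3958 m, θ = 84.3°: √(L² − r² sin²θ) = 0.38713 m.
v = −0.0828·5.027·0.99506·[1 + 0.0828·0.09932/0.38713] = -0.42294 m/s.
|v| = 0.42294 m/s.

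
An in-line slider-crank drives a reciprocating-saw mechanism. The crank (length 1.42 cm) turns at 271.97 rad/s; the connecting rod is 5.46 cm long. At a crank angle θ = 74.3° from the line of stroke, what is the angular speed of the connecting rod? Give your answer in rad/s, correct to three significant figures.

19.8

ω = 272 rad/s
The rod makes angle φ with the slider axis where L sinφ = r sinθ; differentiating, L cosφ·φ̇ = r ω cosθ.
L cosφ = √(L² − r² sin²θ) = 0.052861 m.
|ω_rod| = r ω |cosθ| / √(L² − r² sin²θ) = 0.0142·272·0.27060/0.052861 = 19.77 rad/s.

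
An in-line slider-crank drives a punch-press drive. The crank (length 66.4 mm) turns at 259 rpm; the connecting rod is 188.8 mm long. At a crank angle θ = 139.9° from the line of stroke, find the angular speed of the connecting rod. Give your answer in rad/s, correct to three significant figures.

7.49

ω = 27.12 rad/s (converted from 259 rpm).
The rod makes angle φ with the slider axis where L sinφ = r sinθ; differentiating, L cosφ·φ̇ = r ω cosθ.
L cosφ = √(L² − r² sin²θ) = 0.18389 m.
|ω_rod| = r ω |cosθ| / √(L² − r² sin²θ) = 0.0664·27.12·0.76492/0.18389 = 7.4912 rad/s.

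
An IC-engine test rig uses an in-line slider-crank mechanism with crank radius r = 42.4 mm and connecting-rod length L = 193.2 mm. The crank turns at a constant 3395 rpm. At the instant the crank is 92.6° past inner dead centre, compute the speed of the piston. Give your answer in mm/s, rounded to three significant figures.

ω = 2π·3395/60 = 355.5 rad/s
For an in-line slider-crank, x = r cosθ + √(L² − r² sin²θ), so v = −rω sinθ·[1 + r cosθ/√(L² − r² sin²θ)].
With r = 0.0424 m, L = 0.1932 m, θ = 92.6°: √(L² − r² sin²θ) = 0.1885 m.
v = −0.0424·355.5·0.99897·[1 + 0.0424·-0.04536/0.1885] = -14.905 m/s.
|v| = 14.905 m/s = 14905 mm/s.

14900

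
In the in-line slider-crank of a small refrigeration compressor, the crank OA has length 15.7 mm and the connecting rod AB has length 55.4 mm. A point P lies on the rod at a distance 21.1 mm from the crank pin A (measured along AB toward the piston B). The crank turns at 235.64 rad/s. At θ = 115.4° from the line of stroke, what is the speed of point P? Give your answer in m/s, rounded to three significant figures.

ω = 235.6 rad/s.  Crank-pin speed |V_A| = rω = 3.6995 m/s, perpendicular to OA.
Rod angle: sinφ = −(r/L) sinθ ⇒ φ = -14.833°; ω_rod = −rω cosθ/√(L²−r²sin²θ) = +29.631 rad/s.
V_P = V_A + ω_rod × AP, with AP = 0.0211 m along the rod.
Components: V_Px = −rω sinθ − a·ω_rod·sinφ = -3.1819 m/s;  V_Py = rω cosθ + a·ω_rod·cosφ = -0.98248 m/s.
|V_P| = √(V_Px² + V_Py²) = 3.3301 m/s.

3.33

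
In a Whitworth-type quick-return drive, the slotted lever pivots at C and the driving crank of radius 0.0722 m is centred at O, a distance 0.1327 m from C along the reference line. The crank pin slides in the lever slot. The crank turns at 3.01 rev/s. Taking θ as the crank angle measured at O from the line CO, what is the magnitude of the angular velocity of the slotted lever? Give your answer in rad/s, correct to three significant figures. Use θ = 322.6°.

6.37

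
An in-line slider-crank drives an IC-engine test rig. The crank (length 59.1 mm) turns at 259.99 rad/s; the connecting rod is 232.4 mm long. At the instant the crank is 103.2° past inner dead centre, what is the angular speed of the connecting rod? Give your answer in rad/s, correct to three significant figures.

15.6

ω = 260 rad/s
The rod makes angle φ with the slider axis where L sinφ = r sinθ; differentiating, L cosφ·φ̇ = r ω cosθ.
L cosφ = √(L² − r² sin²θ) = 0.22516 m.
|ω_rod| = r ω |cosθ| / √(L² − r² sin²θ) = 0.0591·260·0.22835/0.22516 = 15.583 rad/s.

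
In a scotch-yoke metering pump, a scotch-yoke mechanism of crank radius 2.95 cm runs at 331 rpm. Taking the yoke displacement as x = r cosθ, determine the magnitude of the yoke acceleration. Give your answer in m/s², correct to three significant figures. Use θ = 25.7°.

31.9

ω = 34.66 rad/s (from 331 rpm).
x = r cosθ ⇒ ẍ = −rω² cosθ (ω constant).
|a| = rω²|cosθ| = 0.0295·(34.66)²·|cos 25.7°| = 31.937 m/s².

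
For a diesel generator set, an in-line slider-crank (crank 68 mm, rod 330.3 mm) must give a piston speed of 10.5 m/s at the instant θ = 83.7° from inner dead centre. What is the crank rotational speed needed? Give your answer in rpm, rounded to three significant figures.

1450

For an in-line slider-crank, |v_piston| = rω|sinθ|·[1 + r cosθ/√(L² − r² sin²θ)].
With r = 0.068 m, L = 0.3303 m, θ = 83.7°: the bracketed kinematic factor |dx/dθ| = 0.069149 m.
ω = v/|dx/dθ| = 10.5/0.069149 = 151.85 rad/s.
N = 60ω/(2π) = 1450 rpm.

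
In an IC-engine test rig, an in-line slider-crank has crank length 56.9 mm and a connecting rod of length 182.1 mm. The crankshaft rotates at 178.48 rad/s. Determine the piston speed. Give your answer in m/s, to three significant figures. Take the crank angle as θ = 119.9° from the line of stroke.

7.38

ω = 178.5 rad/s
For an in-line slider-crank, x = r cosθ + √(L² − r² sin²θ), so v = −rω sinθ·[1 + r cosθ/√(L² − r² sin²θ)].
With r = 0.0569 m, L = 0.1821 m, θ = 119.9°: √(L² − r² sin²θ) = 0.17529 m.
v = −0.0569·178.5·0.86690·[1 + 0.0569·-0.49849/0.17529] = -7.3792 m/s.
|v| = 7.3792 m/s.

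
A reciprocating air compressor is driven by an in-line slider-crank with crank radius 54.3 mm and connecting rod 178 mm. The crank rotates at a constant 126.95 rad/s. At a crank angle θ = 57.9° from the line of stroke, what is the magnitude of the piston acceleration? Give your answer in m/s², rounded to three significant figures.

ω = 127 rad/s
x(θ) = r cosθ + √(L² − r² sin²θ); with ω constant, a = ω²·d²x/dθ².
d²x/dθ² = −r cosθ − r²(cos2θ)/√u − r⁴ sin²2θ/(4u^{3/2}),  u = L² − r² sin²θ = 0.0295681 m².
Substituting r = 0.0543 m, L = 0.178 m, θ = 57.9°: d²x/dθ² = -0.021739 m.
a = ω²·d²x/dθ² = (127)²·(-0.021739) = -350.34 m/s²;  |a| = 350.34 m/s².

350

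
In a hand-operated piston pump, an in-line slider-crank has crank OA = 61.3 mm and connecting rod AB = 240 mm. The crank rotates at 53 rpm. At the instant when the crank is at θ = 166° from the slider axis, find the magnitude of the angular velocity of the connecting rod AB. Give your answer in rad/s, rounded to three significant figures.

ω = 5.55 rad/s (converted from 53 rpm).
The rod makes angle φ with the slider axis where L sinφ = r sinθ; differentiating, L cosφ·φ̇ = r ω cosθ.
L cosφ = √(L² − r² sin²θ) = 0.23954 m.
|ω_rod| = r ω |cosθ| / √(L² − r² sin²θ) = 0.0613·5.55·0.97030/0.23954 = 1.3781 rad/s.

1.38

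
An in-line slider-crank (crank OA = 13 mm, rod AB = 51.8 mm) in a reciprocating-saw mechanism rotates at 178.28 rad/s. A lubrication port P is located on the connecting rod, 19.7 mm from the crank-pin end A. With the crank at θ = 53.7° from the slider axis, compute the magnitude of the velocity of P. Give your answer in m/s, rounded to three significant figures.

ω = 178.3 rad/s.  Crank-pin speed |V_A| = rω = 2.3176 m/s, perpendicular to OA.
Rod angle: sinφ = −(r/L) sinθ ⇒ φ = -11.669°; ω_rod = −rω cosθ/√(L²−r²sin²θ) = -27.047 rad/s.
V_P = V_A + ω_rod × AP, with AP = 0.0197 m along the rod.
Components: V_Px = −rω sinθ − a·ω_rod·sinφ = -1.9756 m/s;  V_Py = rω cosθ + a·ω_rod·cosφ = +0.85026 m/s.
|V_P| = √(V_Px² + V_Py²) = 2.1508 m/s.

2.15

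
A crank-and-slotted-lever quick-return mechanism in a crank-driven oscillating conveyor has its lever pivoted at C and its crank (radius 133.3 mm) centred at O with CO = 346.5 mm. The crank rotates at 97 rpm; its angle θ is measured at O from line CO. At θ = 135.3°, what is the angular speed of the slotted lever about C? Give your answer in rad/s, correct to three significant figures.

2.12

ω = 10.16 rad/s (from 97 rpm).
Crank pin A relative to C: A = (d + r cosθ, r sinθ); lever angle φ = atan2(r sinθ, d + r cosθ).
Differentiating tanφ: φ̇ = rω(d cosθ + r)/(d² + r² + 2dr cosθ).
d² + r² + 2dr cosθ = |CA|² = 0.0721697 m²;  d cosθ + r = -0.11299 m.
|ω_lever| = |0.1333·10.16·-0.11299| / 0.0721697 = 2.1199 rad/s.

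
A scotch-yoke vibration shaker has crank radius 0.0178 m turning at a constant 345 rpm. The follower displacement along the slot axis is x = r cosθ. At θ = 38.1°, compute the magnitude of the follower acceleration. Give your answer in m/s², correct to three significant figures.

ω = 36.13 rad/s (from 345 rpm).
x = r cosθ ⇒ ẍ = −rω² cosθ (ω constant).
|a| = rω²|cosθ| = 0.0178·(36.13)²·|cos 38.1°| = 18.283 m/s².

18.3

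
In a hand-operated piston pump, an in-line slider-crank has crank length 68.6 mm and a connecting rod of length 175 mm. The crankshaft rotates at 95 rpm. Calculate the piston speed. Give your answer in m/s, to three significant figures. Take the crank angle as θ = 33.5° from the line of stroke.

0.503

ω = 2π·95/60 = 9.948 rad/s
For an in-line slider-crank, x = r cosθ + √(L² − r² sin²θ), so v = −rω sinθ·[1 + r cosθ/√(L² − r² sin²θ)].
With r = 0.0686 m, L = 0.175 m, θ = 33.5°: √(L² − r² sin²θ) = 0.17085 m.
v = −0.0686·9.948·0.55194·[1 + 0.0686·0.83389/0.17085] = -0.50279 m/s.
|v| = 0.50279 m/s.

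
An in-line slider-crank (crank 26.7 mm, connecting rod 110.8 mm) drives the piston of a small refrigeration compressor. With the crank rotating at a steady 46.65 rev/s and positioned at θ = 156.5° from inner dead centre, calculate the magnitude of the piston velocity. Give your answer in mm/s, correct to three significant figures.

2430

ω = 2π·46.6 = 293.1 rad/s
For an in-line slider-crank, x = r cosθ + √(L² − r² sin²θ), so v = −rω sinθ·[1 + r cosθ/√(L² − r² sin²θ)].
With r = 0.0267 m, L = 0.1108 m, θ = 156.5°: √(L² − r² sin²θ) = 0.11029 m.
v = −0.0267·293.1·0.39875·[1 + 0.0267·-0.91706/0.11029] = -2.4278 m/s.
|v| = 2.4278 m/s = 2427.8 mm/s.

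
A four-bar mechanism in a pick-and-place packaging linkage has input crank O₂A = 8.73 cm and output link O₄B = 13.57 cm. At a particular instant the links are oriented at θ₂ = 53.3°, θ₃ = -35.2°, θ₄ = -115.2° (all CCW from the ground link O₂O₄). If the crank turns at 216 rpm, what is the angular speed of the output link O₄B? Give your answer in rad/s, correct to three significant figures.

14.8

ω₂ = 22.62 rad/s (from 216 rpm).
Differentiating the loop-closure r₂e^{iθ₂}+r₃e^{iθ₃}=r₁+r₄e^{iθ₄} gives r₂ω₂e^{iθ₂}+r₃ω₃e^{iθ₃}=r₄ω₄e^{iθ₄}.
Eliminating the other unknown: ω₄ = r₂ω₂ sin(θ₂−θ₃) / [r₄ sin(θ₄−θ₃)].
Numerator sine = +0.99966; denominator sine = -0.98481.
Result = 0.0873·22.62·(+0.99966) / (0.1357·(-0.98481)) = -14.771 rad/s; magnitude 14.771 rad/s.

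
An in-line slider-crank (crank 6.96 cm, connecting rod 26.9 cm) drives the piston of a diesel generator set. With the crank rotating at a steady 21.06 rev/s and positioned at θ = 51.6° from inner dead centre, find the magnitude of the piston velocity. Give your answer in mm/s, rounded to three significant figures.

ω = 2π·21.1 = 132.3 rad/s
For an in-line slider-crank, x = r cosθ + √(L² − r² sin²θ), so v = −rω sinθ·[1 + r cosθ/√(L² − r² sin²θ)].
With r = 0.0696 m, L = 0.269 m, θ = 51.6°: √(L² − r² sin²θ) = 0.26341 m.
v = −0.0696·132.3·0.78369·[1 + 0.0696·0.62115/0.26341] = -8.4022 m/s.
|v| = 8.4022 m/s = 8402.2 mm/s.

8400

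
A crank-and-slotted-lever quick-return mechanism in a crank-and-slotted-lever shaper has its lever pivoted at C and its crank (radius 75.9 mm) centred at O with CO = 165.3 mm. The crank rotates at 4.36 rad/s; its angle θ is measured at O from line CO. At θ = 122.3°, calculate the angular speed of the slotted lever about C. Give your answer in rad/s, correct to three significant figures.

0.209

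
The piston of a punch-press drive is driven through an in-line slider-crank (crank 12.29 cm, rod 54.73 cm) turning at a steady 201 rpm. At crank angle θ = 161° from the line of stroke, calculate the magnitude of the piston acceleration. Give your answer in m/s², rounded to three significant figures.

41.8

ω = 2π·201/60 = 21.05 rad/s
x(θ) = r cosθ + √(L² − r² sin²θ); with ω constant, a = ω²·d²x/dθ².
d²x/dθ² = −r cosθ − r²(cos2θ)/√u − r⁴ sin²2θ/(4u^{3/2}),  u = L² − r² sin²θ = 0.297936 m².
Substituting r = 0.1229 m, L = 0.5473 m, θ = 161°: d²x/dθ² = +0.094265 m.
a = ω²·d²x/dθ² = (21.05)²·(+0.094265) = +41.764 m/s²;  |a| = 41.764 m/s².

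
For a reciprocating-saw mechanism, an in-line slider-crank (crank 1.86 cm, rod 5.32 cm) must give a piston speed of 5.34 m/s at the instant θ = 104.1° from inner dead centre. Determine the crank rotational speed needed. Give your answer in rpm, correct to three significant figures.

For an in-line slider-crank, |v_piston| = rω|sinθ|·[1 + r cosθ/√(L² − r² sin²θ)].
With r = 0.0186 m, L = 0.0532 m, θ = 104.1°: the bracketed kinematic factor |dx/dθ| = 0.016406 m.
ω = v/|dx/dθ| = 5.34/0.016406 = 325.48 rad/s.
N = 60ω/(2π) = 3108.1 rpm.

3110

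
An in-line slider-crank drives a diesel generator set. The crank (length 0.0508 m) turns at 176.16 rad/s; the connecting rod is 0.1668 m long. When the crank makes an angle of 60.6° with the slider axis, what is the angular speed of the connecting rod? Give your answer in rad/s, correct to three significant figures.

ω = 176.2 rad/s
The rod makes angle φ with the slider axis where L sinφ = r sinθ; differentiating, L cosφ·φ̇ = r ω cosθ.
L cosφ = √(L² − r² sin²θ) = 0.16082 m.
|ω_rod| = r ω |cosθ| / √(L² − r² sin²θ) = 0.0508·176.2·0.49090/0.16082 = 27.316 rad/s.

27.3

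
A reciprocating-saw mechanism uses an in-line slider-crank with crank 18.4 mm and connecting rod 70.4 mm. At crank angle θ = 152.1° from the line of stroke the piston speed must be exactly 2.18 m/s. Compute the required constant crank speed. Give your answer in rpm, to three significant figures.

For an in-line slider-crank, |v_piston| = rω|sinθ|·[1 + r cosθ/√(L² − r² sin²θ)].
With r = 0.0184 m, L = 0.0704 m, θ = 152.1°: the bracketed kinematic factor |dx/dθ| = 0.0066061 m.
ω = v/|dx/dθ| = 2.18/0.0066061 = 330 rad/s.
N = 60ω/(2π) = 3151.2 rpm.

3150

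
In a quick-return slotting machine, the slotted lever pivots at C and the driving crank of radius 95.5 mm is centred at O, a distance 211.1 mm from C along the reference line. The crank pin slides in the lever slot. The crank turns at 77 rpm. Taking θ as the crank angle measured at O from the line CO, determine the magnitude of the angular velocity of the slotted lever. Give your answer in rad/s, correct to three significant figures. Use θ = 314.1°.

2.28

ω = 8.063 rad/s (from 77 rpm).
Crank pin A relative to C: A = (d + r cosθ, r sinθ); lever angle φ = atan2(r sinθ, d + r cosθ).
Differentiating tanφ: φ̇ = rω(d cosθ + r)/(d² + r² + 2dr cosθ).
d² + r² + 2dr cosθ = |CA|² = 0.0817427 m²;  d cosθ + r = +0.24241 m.
|ω_lever| = |0.0955·8.063·+0.24241| / 0.0817427 = 2.2836 rad/s.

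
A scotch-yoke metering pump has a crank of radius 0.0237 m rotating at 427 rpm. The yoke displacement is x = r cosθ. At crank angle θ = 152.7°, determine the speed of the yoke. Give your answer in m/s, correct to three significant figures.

ω = 44.72 rad/s (from 427 rpm).
x = r cosθ ⇒ ẋ = −rω sinθ.
|v| = rω|sinθ| = 0.0237·44.72·|sin 152.7°| = 0.48606 m/s.

0.486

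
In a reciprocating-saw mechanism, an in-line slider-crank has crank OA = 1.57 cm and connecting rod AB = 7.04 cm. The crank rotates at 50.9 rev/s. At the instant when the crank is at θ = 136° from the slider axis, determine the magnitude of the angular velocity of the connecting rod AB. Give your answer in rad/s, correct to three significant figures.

ω = 319.8 rad/s (converted from 50.9 rev/s).
The rod makes angle φ with the slider axis where L sinφ = r sinθ; differentiating, L cosφ·φ̇ = r ω cosθ.
L cosφ = √(L² − r² sin²θ) = 0.06955 m.
|ω_rod| = r ω |cosθ| / √(L² − r² sin²θ) = 0.0157·319.8·0.71934/0.06955 = 51.932 rad/s.

51.9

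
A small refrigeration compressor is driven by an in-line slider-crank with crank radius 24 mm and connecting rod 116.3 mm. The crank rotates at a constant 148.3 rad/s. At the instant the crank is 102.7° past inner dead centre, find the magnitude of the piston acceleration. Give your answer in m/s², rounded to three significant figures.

216

ω = 148.3 rad/s
x(θ) = r cosθ + √(L² − r² sin²θ); with ω constant, a = ω²·d²x/dθ².
d²x/dθ² = −r cosθ − r²(cos2θ)/√u − r⁴ sin²2θ/(4u^{3/2}),  u = L² − r² sin²θ = 0.0129775 m².
Substituting r = 0.024 m, L = 0.1163 m, θ = 102.7°: d²x/dθ² = +0.0098335 m.
a = ω²·d²x/dθ² = (148.3)²·(+0.0098335) = +216.27 m/s²;  |a| = 216.27 m/s².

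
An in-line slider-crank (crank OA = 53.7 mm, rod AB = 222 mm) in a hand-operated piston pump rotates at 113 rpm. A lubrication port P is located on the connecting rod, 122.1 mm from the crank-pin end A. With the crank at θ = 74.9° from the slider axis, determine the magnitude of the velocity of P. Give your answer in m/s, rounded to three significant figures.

0.640

ω = 11.83 rad/s.  Crank-pin speed |V_A| = rω = 0.63545 m/s, perpendicular to OA.
Rod angle: sinφ = −(r/L) sinθ ⇒ φ = -13.506°; ω_rod = −rω cosθ/√(L²−r²sin²θ) = -0.76687 rad/s.
V_P = V_A + ω_rod × AP, with AP = 0.1221 m along the rod.
Components: V_Px = −rω sinθ − a·ω_rod·sinφ = -0.63538 m/s;  V_Py = rω cosθ + a·ω_rod·cosφ = +0.074492 m/s.
|V_P| = √(V_Px² + V_Py²) = 0.63973 m/s.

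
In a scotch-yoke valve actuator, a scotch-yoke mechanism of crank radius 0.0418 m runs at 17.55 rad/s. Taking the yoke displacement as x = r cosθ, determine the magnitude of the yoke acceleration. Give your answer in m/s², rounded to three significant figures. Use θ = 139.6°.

ω = 17.55 rad/s
x = r cosθ ⇒ ẍ = −rω² cosθ (ω constant).
|a| = rω²|cosθ| = 0.0418·(17.55)²·|cos 139.6°| = 9.8044 m/s².

9.80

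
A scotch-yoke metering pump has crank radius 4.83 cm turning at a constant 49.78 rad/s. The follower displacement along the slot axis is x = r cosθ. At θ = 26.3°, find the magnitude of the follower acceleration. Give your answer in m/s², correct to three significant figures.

ω = 49.78 rad/s
x = r cosθ ⇒ ẍ = −rω² cosθ (ω constant).
|a| = rω²|cosθ| = 0.0483·(49.78)²·|cos 26.3°| = 107.3 m/s².

107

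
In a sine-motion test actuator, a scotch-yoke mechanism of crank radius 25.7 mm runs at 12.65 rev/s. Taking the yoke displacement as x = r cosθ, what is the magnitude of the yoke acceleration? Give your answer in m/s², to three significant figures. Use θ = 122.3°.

ω = 79.48 rad/s (from 12.65 rev/s).
x = r cosθ ⇒ ẍ = −rω² cosθ (ω constant).
|a| = rω²|cosθ| = 0.0257·(79.48)²·|cos 122.3°| = 86.756 m/s².

86.8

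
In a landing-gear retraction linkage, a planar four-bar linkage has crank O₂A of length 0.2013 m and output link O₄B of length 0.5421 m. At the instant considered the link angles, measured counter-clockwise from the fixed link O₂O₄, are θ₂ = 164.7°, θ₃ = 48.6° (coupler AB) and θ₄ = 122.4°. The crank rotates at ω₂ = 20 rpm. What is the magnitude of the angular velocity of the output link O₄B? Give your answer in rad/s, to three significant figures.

ω₂ = 2.094 rad/s (from 20 rpm).
Differentiating the loop-closure r₂e^{iθ₂}+r₃e^{iθ₃}=r₁+r₄e^{iθ₄} gives r₂ω₂e^{iθ₂}+r₃ω₃e^{iθ₃}=r₄ω₄e^{iθ₄}.
Eliminating the other unknown: ω₄ = r₂ω₂ sin(θ₂−θ₃) / [r₄ sin(θ₄−θ₃)].
Numerator sine = +0.89803; denominator sine = +0.96029.
Result = 0.2013·2.094·(+0.89803) / (0.5421·(+0.96029)) = +0.72729 rad/s; magnitude 0.72729 rad/s.

0.727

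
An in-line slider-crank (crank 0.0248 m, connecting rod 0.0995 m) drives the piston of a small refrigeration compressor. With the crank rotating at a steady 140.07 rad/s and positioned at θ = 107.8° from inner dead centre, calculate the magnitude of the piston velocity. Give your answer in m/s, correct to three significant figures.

3.05

ω = 140.1 rad/s
For an in-line slider-crank, x = r cosθ + √(L² − r² sin²θ), so v = −rω sinθ·[1 + r cosθ/√(L² − r² sin²θ)].
With r = 0.0248 m, L = 0.0995 m, θ = 107.8°: √(L² − r² sin²θ) = 0.096658 m.
v = −0.0248·140.1·0.95213·[1 + 0.0248·-0.30570/0.096658] = -3.048 m/s.
|v| = 3.048 m/s.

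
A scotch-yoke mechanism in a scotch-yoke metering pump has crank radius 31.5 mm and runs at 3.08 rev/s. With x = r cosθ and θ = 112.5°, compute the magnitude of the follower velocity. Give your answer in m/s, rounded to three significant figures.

0.563

ω = 19.35 rad/s (from 3.08 rev/s).
x = r cosθ ⇒ ẋ = −rω sinθ.
|v| = rω|sinθ| = 0.0315·19.35·|sin 112.5°| = 0.56319 m/s.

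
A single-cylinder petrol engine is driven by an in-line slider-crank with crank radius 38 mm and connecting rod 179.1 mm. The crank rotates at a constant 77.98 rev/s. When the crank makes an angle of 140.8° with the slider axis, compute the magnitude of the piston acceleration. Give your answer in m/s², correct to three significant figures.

6660

ω = 2π·78 = 490 rad/s
x(θ) = r cosθ + √(L² − r² sin²θ); with ω constant, a = ω²·d²x/dθ².
d²x/dθ² = −r cosθ − r²(cos2θ)/√u − r⁴ sin²2θ/(4u^{3/2}),  u = L² − r² sin²θ = 0.0315 m².
Substituting r = 0.038 m, L = 0.1791 m, θ = 140.8°: d²x/dθ² = +0.027722 m.
a = ω²·d²x/dθ² = (490)²·(+0.027722) = +6655.1 m/s²;  |a| = 6655.1 m/s².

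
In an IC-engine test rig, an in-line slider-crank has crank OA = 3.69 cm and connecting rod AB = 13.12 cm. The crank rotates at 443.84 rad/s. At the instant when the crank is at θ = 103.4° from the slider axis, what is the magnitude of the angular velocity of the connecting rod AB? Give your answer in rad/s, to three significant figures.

ω = 443.8 rad/s
The rod makes angle φ with the slider axis where L sinφ = r sinθ; differentiating, L cosφ·φ̇ = r ω cosθ.
L cosφ = √(L² − r² sin²θ) = 0.12619 m.
|ω_rod| = r ω |cosθ| / √(L² − r² sin²θ) = 0.0369·443.8·0.23175/0.12619 = 30.077 rad/s.

30.1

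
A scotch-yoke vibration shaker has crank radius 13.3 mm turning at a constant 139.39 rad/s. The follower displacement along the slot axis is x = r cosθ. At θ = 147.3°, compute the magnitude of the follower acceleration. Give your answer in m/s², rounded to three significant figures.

ω = 139.4 rad/s
x = r cosθ ⇒ ẍ = −rω² cosθ (ω constant).
|a| = rω²|cosθ| = 0.0133·(139.4)²·|cos 147.3°| = 217.46 m/s².

217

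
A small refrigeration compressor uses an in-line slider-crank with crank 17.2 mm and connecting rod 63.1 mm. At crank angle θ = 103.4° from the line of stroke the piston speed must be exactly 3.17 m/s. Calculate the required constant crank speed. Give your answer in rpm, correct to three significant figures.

For an in-line slider-crank, |v_piston| = rω|sinθ|·[1 + r cosθ/√(L² − r² sin²θ)].
With r = 0.0172 m, L = 0.0631 m, θ = 103.4°: the bracketed kinematic factor |dx/dθ| = 0.015636 m.
ω = v/|dx/dθ| = 3.17/0.015636 = 202.74 rad/s.
N = 60ω/(2π) = 1936.1 rpm.

1940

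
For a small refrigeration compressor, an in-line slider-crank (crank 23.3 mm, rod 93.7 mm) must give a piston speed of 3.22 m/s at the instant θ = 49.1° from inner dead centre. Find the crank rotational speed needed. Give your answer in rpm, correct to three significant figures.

1500

For an in-line slider-crank, |v_piston| = rω|sinθ|·[1 + r cosθ/√(L² − r² sin²θ)].
With r = 0.0233 m, L = 0.0937 m, θ = 49.1°: the bracketed kinematic factor |dx/dθ| = 0.020531 m.
ω = v/|dx/dθ| = 3.22/0.020531 = 156.84 rad/s.
N = 60ω/(2π) = 1497.7 rpm.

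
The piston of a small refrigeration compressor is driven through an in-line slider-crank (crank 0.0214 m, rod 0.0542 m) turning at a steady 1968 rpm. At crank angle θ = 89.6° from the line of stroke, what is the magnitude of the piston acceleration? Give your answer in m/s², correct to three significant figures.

ω = 2π·1968/60 = 206.1 rad/s
x(θ) = r cosθ + √(L² − r² sin²θ); with ω constant, a = ω²·d²x/dθ².
d²x/dθ² = −r cosθ − r²(cos2θ)/√u − r⁴ sin²2θ/(4u^{3/2}),  u = L² − r² sin²θ = 0.0024797 m².
Substituting r = 0.0214 m, L = 0.0542 m, θ = 89.6°: d²x/dθ² = +0.0090462 m.
a = ω²·d²x/dθ² = (206.1)²·(+0.0090462) = +384.22 m/s²;  |a| = 384.22 m/s².

384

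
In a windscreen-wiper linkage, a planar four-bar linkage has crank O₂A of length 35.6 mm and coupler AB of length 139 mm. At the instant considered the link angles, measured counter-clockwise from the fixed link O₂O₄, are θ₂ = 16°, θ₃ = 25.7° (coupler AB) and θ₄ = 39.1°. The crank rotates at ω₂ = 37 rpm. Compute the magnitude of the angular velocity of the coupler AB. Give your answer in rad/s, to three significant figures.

1.68

ω₂ = 3.875 rad/s (from 37 rpm).
Differentiating the loop-closure r₂e^{iθ₂}+r₃e^{iθ₃}=r₁+r₄e^{iθ₄} gives r₂ω₂e^{iθ₂}+r₃ω₃e^{iθ₃}=r₄ω₄e^{iθ₄}.
Eliminating the other unknown: ω₃ = r₂ω₂ sin(θ₄−θ₂) / [r₃ sin(θ₃−θ₄)].
Numerator sine = +0.39234; denominator sine = -0.23175.
Result = 0.0356·3.875·(+0.39234) / (0.139·(-0.23175)) = -1.68 rad/s; magnitude 1.68 rad/s.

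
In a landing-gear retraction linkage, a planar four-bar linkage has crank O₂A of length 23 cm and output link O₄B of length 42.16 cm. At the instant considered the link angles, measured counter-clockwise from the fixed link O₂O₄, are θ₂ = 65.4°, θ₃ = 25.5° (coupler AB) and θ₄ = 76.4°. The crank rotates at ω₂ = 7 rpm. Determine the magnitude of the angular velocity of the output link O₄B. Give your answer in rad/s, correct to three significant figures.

0.331

ω₂ = 0.733 rad/s (from 7 rpm).
Differentiating the loop-closure r₂e^{iθ₂}+r₃e^{iθ₃}=r₁+r₄e^{iθ₄} gives r₂ω₂e^{iθ₂}+r₃ω₃e^{iθ₃}=r₄ω₄e^{iθ₄}.
Eliminating the other unknown: ω₄ = r₂ω₂ sin(θ₂−θ₃) / [r₄ sin(θ₄−θ₃)].
Numerator sine = +0.64145; denominator sine = +0.77605.
Result = 0.23·0.733·(+0.64145) / (0.4216·(+0.77605)) = +0.33054 rad/s; magnitude 0.33054 rad/s.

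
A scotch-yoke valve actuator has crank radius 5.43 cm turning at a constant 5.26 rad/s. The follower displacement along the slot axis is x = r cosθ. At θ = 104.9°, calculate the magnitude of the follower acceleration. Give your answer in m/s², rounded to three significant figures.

ω = 5.26 rad/s
x = r cosθ ⇒ ẍ = −rω² cosθ (ω constant).
|a| = rω²|cosθ| = 0.0543·(5.26)²·|cos 104.9°| = 0.3863 m/s².

0.386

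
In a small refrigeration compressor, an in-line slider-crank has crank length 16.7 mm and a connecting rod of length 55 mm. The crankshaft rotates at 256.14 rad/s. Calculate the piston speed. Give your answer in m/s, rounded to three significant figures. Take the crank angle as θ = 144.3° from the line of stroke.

ω = 256.1 rad/s
For an in-line slider-crank, x = r cosθ + √(L² − r² sin²θ), so v = −rω sinθ·[1 + r cosθ/√(L² − r² sin²θ)].
With r = 0.0167 m, L = 0.055 m, θ = 144.3°: √(L² − r² sin²θ) = 0.05413 m.
v = −0.0167·256.1·0.58354·[1 + 0.0167·-0.81208/0.05413] = -1.8707 m/s.
|v| = 1.8707 m/s.

1.87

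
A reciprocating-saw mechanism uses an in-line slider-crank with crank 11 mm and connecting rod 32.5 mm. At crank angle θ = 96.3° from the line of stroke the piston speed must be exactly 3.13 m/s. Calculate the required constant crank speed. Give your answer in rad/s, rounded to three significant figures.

298

For an in-line slider-crank, |v_piston| = rω|sinθ|·[1 + r cosθ/√(L² − r² sin²θ)].
With r = 0.011 m, L = 0.0325 m, θ = 96.3°: the bracketed kinematic factor |dx/dθ| = 0.010502 m.
ω = v/|dx/dθ| = 3.13/0.010502 = 298.03 rad/s.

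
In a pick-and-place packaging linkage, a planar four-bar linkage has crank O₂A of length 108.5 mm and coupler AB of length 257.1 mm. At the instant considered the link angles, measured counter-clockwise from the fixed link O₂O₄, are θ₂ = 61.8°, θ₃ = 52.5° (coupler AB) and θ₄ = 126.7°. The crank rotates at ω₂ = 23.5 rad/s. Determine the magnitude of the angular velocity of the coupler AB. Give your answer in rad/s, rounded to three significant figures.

ω₂ = 23.5 rad/s
Differentiating the loop-closure r₂e^{iθ₂}+r₃e^{iθ₃}=r₁+r₄e^{iθ₄} gives r₂ω₂e^{iθ₂}+r₃ω₃e^{iθ₃}=r₄ω₄e^{iθ₄}.
Eliminating the other unknown: ω₃ = r₂ω₂ sin(θ₄−θ₂) / [r₃ sin(θ₃−θ₄)].
Numerator sine = +0.90557; denominator sine = -0.96222.
Result = 0.1085·23.5·(+0.90557) / (0.2571·(-0.96222)) = -9.3335 rad/s; magnitude 9.3335 rad/s.

9.33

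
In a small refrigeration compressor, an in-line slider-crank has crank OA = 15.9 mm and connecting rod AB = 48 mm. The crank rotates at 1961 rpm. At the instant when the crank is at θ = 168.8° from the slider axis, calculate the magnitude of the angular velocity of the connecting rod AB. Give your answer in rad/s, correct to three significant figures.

66.9

ω = 205.4 rad/s (converted from 1961 rpm).
The rod makes angle φ with the slider axis where L sinφ = r sinθ; differentiating, L cosφ·φ̇ = r ω cosθ.
L cosφ = √(L² − r² sin²θ) = 0.047901 m.
|ω_rod| = r ω |cosθ| / √(L² − r² sin²θ) = 0.0159·205.4·0.98096/0.047901 = 66.867 rad/s.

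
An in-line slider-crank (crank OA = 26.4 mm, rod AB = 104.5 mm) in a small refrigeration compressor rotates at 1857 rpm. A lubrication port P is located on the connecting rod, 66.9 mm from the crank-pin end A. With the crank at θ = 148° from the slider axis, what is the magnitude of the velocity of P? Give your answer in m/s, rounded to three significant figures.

ω = 194.5 rad/s.  Crank-pin speed |V_A| = rω = 5.1339 m/s, perpendicular to OA.
Rod angle: sinφ = −(r/L) sinθ ⇒ φ = -7.694°; ω_rod = −rω cosθ/√(L²−r²sin²θ) = +42.041 rad/s.
V_P = V_A + ω_rod × AP, with AP = 0.0669 m along the rod.
Components: V_Px = −rω sinθ − a·ω_rod·sinφ = -2.344 m/s;  V_Py = rω cosθ + a·ω_rod·cosφ = -1.5665 m/s.
|V_P| = √(V_Px² + V_Py²) = 2.8193 m/s.

2.82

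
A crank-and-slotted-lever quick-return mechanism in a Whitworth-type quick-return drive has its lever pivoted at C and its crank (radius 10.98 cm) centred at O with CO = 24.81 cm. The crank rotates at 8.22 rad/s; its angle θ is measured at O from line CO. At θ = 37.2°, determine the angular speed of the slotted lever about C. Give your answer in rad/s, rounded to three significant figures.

2.37

ω = 8.22 rad/s
Crank pin A relative to C: A = (d + r cosθ, r sinθ); lever angle φ = atan2(r sinθ, d + r cosθ).
Differentiating tanφ: φ̇ = rω(d cosθ + r)/(d² + r² + 2dr cosθ).
d² + r² + 2dr cosθ = |CA|² = 0.117007 m²;  d cosθ + r = +0.30742 m.
|ω_lever| = |0.1098·8.22·+0.30742| / 0.117007 = 2.3713 rad/s.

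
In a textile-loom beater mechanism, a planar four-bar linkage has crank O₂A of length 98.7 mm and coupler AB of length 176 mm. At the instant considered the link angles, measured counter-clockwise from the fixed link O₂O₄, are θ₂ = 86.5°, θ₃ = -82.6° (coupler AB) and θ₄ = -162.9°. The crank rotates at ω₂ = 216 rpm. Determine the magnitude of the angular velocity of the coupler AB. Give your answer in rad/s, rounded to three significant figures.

12.0

ω₂ = 22.62 rad/s (from 216 rpm).
Differentiating the loop-closure r₂e^{iθ₂}+r₃e^{iθ₃}=r₁+r₄e^{iθ₄} gives r₂ω₂e^{iθ₂}+r₃ω₃e^{iθ₃}=r₄ω₄e^{iθ₄}.
Eliminating the other unknown: ω₃ = r₂ω₂ sin(θ₄−θ₂) / [r₃ sin(θ₃−θ₄)].
Numerator sine = +0.93606; denominator sine = +0.98570.
Result = 0.0987·22.62·(+0.93606) / (0.176·(+0.98570)) = +12.046 rad/s; magnitude 12.046 rad/s.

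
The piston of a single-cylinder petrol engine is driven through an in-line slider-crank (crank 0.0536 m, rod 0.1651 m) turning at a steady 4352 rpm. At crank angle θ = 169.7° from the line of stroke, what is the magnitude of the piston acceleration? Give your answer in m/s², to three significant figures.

ω = 2π·4352/60 = 455.7 rad/s
x(θ) = r cosθ + √(L² − r² sin²θ); with ω constant, a = ω²·d²x/dθ².
d²x/dθ² = −r cosθ − r²(cos2θ)/√u − r⁴ sin²2θ/(4u^{3/2}),  u = L² − r² sin²θ = 0.0271662 m².
Substituting r = 0.0536 m, L = 0.1651 m, θ = 169.7°: d²x/dθ² = +0.036363 m.
a = ω²·d²x/dθ² = (455.7)²·(+0.036363) = +7552.6 m/s²;  |a| = 7552.6 m/s².

7550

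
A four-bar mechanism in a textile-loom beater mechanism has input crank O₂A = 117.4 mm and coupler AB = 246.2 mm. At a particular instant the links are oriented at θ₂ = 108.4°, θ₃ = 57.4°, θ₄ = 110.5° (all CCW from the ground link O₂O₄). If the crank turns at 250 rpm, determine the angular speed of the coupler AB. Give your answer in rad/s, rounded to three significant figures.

ω₂ = 26.18 rad/s (from 250 rpm).
Differentiating the loop-closure r₂e^{iθ₂}+r₃e^{iθ₃}=r₁+r₄e^{iθ₄} gives r₂ω₂e^{iθ₂}+r₃ω₃e^{iθ₃}=r₄ω₄e^{iθ₄}.
Eliminating the other unknown: ω₃ = r₂ω₂ sin(θ₄−θ₂) / [r₃ sin(θ₃−θ₄)].
Numerator sine = +0.03664; denominator sine = -0.79968.
Result = 0.1174·26.18·(+0.03664) / (0.2462·(-0.79968)) = -0.57204 rad/s; magnitude 0.57204 rad/s.

0.572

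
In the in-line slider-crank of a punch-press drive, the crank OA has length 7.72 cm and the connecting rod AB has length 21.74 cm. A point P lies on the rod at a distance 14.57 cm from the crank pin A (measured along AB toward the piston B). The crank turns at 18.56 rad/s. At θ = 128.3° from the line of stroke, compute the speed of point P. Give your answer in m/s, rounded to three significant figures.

0.996

ω = 18.56 rad/s.  Crank-pin speed |V_A| = rω = 1.4328 m/s, perpendicular to OA.
Rod angle: sinφ = −(r/L) sinθ ⇒ φ = -16.181°; ω_rod = −rω cosθ/√(L²−r²sin²θ) = +4.2533 rad/s.
V_P = V_A + ω_rod × AP, with AP = 0.1457 m along the rod.
Components: V_Px = −rω sinθ − a·ω_rod·sinφ = -0.95175 m/s;  V_Py = rω cosθ + a·ω_rod·cosφ = -0.29288 m/s.
|V_P| = √(V_Px² + V_Py²) = 0.9958 m/s.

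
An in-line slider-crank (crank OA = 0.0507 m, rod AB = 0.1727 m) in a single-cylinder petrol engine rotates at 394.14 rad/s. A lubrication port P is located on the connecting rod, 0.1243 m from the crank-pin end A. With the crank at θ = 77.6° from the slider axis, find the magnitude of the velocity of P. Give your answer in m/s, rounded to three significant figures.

ω = 394.1 rad/s.  Crank-pin speed |V_A| = rω = 19.983 m/s, perpendicular to OA.
Rod angle: sinφ = −(r/L) sinθ ⇒ φ = -16.662°; ω_rod = −rω cosθ/√(L²−r²sin²θ) = -25.936 rad/s.
V_P = V_A + ω_rod × AP, with AP = 0.1243 m along the rod.
Components: V_Px = −rω sinθ − a·ω_rod·sinφ = -20.441 m/s;  V_Py = rω cosθ + a·ω_rod·cosφ = +1.2026 m/s.
|V_P| = √(V_Px² + V_Py²) = 20.476 m/s.

20.5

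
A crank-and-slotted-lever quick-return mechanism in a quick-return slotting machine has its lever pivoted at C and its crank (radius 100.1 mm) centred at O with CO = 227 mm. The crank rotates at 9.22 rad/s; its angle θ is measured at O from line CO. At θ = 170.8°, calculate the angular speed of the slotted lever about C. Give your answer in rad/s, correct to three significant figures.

6.86

ω = 9.22 rad/s
Crank pin A relative to C: A = (d + r cosθ, r sinθ); lever angle φ = atan2(r sinθ, d + r cosθ).
Differentiating tanφ: φ̇ = rω(d cosθ + r)/(d² + r² + 2dr cosθ).
d² + r² + 2dr cosθ = |CA|² = 0.0166882 m²;  d cosθ + r = -0.12398 m.
|ω_lever| = |0.1001·9.22·-0.12398| / 0.0166882 = 6.8566 rad/s.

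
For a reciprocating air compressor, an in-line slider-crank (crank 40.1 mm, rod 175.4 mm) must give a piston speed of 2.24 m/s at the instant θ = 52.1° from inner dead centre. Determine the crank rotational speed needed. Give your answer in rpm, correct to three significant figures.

592

For an in-line slider-crank, |v_piston| = rω|sinθ|·[1 + r cosθ/√(L² − r² sin²θ)].
With r = 0.0401 m, L = 0.1754 m, θ = 52.1°: the bracketed kinematic factor |dx/dθ| = 0.03616 m.
ω = v/|dx/dθ| = 2.24/0.03616 = 61.947 rad/s.
N = 60ω/(2π) = 591.55 rpm.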